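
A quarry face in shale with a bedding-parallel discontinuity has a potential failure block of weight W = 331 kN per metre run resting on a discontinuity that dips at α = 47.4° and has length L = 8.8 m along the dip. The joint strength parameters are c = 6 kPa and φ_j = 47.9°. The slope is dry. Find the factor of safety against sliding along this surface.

Resolving the block weight along and normal to the plane and applying the Mohr–Coulomb strength on the joint:
N' = W cosα = 331·cos47.4° = 224.0 kN/m
Driving force T = W sinα = 331·sin47.4° = 243.6 kN/m
Resisting force R = c·L + N'·tanφ_j = 6·8.8 + 224.0·tan47.9° = 52.8 + 248.0 = 300.8 kN/m
FS = R / T = 300.8 / 243.6 = 1.234

FS = 1.23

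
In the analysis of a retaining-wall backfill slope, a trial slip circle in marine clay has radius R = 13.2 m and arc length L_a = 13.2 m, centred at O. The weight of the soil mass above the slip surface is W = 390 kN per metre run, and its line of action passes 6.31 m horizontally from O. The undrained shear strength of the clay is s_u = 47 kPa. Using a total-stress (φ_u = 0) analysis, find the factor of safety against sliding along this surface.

Taking moments about the centre O, the resisting moment is provided by the undrained shear strength acting along the arc:
M_R = s_u·L_a·R = 47·13.20·13.2 = 8189.3 kN·m/m
M_D = W·d = 390·6.31 = 2460.9 kN·m/m
FS = M_R / M_D = 8189.3 / 2460.9 = 3.328

FS = 3.33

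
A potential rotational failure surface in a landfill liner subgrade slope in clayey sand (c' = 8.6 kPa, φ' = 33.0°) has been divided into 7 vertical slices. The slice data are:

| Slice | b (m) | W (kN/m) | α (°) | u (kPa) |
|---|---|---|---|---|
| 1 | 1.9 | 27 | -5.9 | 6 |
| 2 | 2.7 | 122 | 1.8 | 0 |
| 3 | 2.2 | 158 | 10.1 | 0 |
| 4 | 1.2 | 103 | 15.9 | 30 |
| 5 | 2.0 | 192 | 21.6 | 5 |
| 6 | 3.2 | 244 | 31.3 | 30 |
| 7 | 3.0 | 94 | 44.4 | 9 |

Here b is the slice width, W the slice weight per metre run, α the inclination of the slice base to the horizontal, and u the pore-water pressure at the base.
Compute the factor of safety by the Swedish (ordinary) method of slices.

Ordinary method of slices: FS = Σ[c'·Δl_i + (W_i cosα_i − u_i·Δl_i)·tanφ'] / Σ W_i sinα_i, with Δl_i = b_i / cosα_i.
Slice 1: Δl = 1.9/cos(-5.9°) = 1.910 m; N'_1 = 27·cos(-5.9°) − 6·1.910 = 15.4; c'Δl = 16.43; W sinα = -2.8
Slice 2: Δl = 2.7/cos1.8° = 2.701 m; N'_2 = 122·cos1.8° − 0·2.701 = 121.9; c'Δl = 23.23; W sinα = 3.8
Slice 3: Δl = 2.2/cos10.1° = 2.235 m; N'_3 = 158·cos10.1° − 0·2.235 = 155.6; c'Δl = 19.22; W sinα = 27.7
Slice 4: Δl = 1.2/cos15.9° = 1.248 m; N'_4 = 103·cos15.9° − 30·1.248 = 61.6; c'Δl = 10.73; W sinα = 28.2
Slice 5: Δl = 2.0/cos21.6° = 2.151 m; N'_5 = 192·cos21.6° − 5·2.151 = 167.8; c'Δl = 18.50; W sinα = 70.7
Slice 6: Δl = 3.2/cos31.3° = 3.745 m; N'_6 = 244·cos31.3° − 30·3.745 = 96.1; c'Δl = 32.21; W sinα = 126.8
Slice 7: Δl = 3.0/cos44.4° = 4.199 m; N'_7 = 94·cos44.4° − 9·4.199 = 29.4; c'Δl = 36.11; W sinα = 65.8
Σc'Δl = 156.4 kN/m; ΣN' = 647.8 kN/m; ΣW sinα = 320.2 kN/m
Resisting = 156.4 + 647.8·tan33.0° = 156.4 + 420.7 = 577.1 kN/m
FS = 577.1 / 320.2 = 1.802

FS = 1.80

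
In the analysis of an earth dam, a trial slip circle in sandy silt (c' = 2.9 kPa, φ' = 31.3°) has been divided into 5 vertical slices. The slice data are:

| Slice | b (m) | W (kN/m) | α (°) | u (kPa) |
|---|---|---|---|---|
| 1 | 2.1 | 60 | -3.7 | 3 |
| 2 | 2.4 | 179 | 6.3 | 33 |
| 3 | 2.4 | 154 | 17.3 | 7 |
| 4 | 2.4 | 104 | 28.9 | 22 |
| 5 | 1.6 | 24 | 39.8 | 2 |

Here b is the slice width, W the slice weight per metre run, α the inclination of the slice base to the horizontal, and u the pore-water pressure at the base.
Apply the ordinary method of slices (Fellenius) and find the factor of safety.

FS = 1.83

Ordinary method of slices: FS = Σ[c'·Δl_i + (W_i cosα_i − u_i·Δl_i)·tanφ'] / Σ W_i sinα_i, with Δl_i = b_i / cosα_i.
Slice 1: Δl = 2.1/cos(-3.7°) = 2.104 m; N'_1 = 60·cos(-3.7°) − 3·2.104 = 53.6; c'Δl = 6.10; W sinα = -3.9
Slice 2: Δl = 2.4/cos6.3° = 2.415 m; N'_2 = 179·cos6.3° − 33·2.415 = 98.2; c'Δl = 7.00; W sinα = 19.6
Slice 3: Δl = 2.4/cos17.3° = 2.514 m; N'_3 = 154·cos17.3° − 7·2.514 = 129.4; c'Δl = 7.29; W sinα = 45.8
Slice 4: Δl = 2.4/cos28.9° = 2.741 m; N'_4 = 104·cos28.9° − 22·2.741 = 30.7; c'Δl = 7.95; W sinα = 50.3
Slice 5: Δl = 1.6/cos39.8° = 2.083 m; N'_5 = 24·cos39.8° − 2·2.083 = 14.3; c'Δl = 6.04; W sinα = 15.4
Σc'Δl = 34.4 kN/m; ΣN' = 326.2 kN/m; ΣW sinα = 127.2 kN/m
Resisting = 34.4 + 326.2·tan31.3° = 34.4 + 198.4 = 232.7 kN/m
FS = 232.7 / 127.2 = 1.830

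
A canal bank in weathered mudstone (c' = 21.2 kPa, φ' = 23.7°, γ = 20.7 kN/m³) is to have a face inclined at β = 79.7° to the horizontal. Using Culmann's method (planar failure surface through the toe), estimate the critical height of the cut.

Culmann's analysis gives the critical failure plane at α_cr = (β + φ')/2 = (79.7 + 23.7)/2 = 51.7°, and the critical height
H_c = (4c'/γ) · sinβ cosφ' / [1 − cos(β − φ')]
    = (4·21.2/20.7) · sin79.7°·cos23.7° / [1 − cos(56.0°)]
    = 4.097 · 0.9839·0.9157 / [1 − 0.5592]
    = 4.097 · 0.9009 / 0.4408
    = 8.37 m

H_c = 8.37 m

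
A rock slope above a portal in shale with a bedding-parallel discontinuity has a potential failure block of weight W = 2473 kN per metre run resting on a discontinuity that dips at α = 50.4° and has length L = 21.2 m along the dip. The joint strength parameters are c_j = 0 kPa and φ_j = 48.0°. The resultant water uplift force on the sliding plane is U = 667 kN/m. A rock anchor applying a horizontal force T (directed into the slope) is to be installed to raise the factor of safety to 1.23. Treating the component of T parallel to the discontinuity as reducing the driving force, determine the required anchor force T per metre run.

T = 813 kN/m

Resolving forces along and normal to the sliding plane, with the horizontal anchor force T adding T·sinα to the effective normal force and T·cosα acting up the plane against the driving force:
FS = [c_jL + (W cosα − U + T sinα) tanφ_j] / [W sinα − T cosα]
Without the anchor: N' = 909.3 kN/m, driving T_d = 1905.5 kN/m, resisting R = 0·21.2 + 909.3·tan48.0° = 1009.9 kN/m, FS = 0.53.
Setting FS = 1.23 and solving for T:
1.23·(1905.5 − T cos50.4°) = 1009.9 + T sin50.4°·tan48.0°
T·(sin50.4°·tan48.0° + 1.23·cos50.4°) = 1.23·1905.5 − 1009.9
T·(0.7705·1.1106 + 1.23·0.6374) = 2343.7 − 1009.9 = 1333.8
T·1.6398 = 1333.8
T = 813.4 kN/m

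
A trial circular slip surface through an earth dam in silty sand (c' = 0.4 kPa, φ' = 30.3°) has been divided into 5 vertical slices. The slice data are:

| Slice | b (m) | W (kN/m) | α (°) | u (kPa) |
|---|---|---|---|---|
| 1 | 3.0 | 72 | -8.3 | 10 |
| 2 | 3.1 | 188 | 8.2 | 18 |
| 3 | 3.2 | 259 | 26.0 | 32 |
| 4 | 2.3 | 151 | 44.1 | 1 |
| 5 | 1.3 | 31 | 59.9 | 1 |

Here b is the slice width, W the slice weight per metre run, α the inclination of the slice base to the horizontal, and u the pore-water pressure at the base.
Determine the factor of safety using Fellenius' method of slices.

Ordinary method of slices: FS = Σ[c'·Δl_i + (W_i cosα_i − u_i·Δl_i)·tanφ'] / Σ W_i sinα_i, with Δl_i = b_i / cosα_i.
Slice 1: Δl = 3.0/cos(-8.3°) = 3.032 m; N'_1 = 72·cos(-8.3°) − 10·3.032 = 40.9; c'Δl = 1.21; W sinα = -10.4
Slice 2: Δl = 3.1/cos8.2° = 3.132 m; N'_2 = 188·cos8.2° − 18·3.132 = 129.7; c'Δl = 1.25; W sinα = 26.8
Slice 3: Δl = 3.2/cos26.0° = 3.560 m; N'_3 = 259·cos26.0° − 32·3.560 = 118.9; c'Δl = 1.42; W sinα = 113.5
Slice 4: Δl = 2.3/cos44.1° = 3.203 m; N'_4 = 151·cos44.1° − 1·3.203 = 105.2; c'Δl = 1.28; W sinα = 105.1
Slice 5: Δl = 1.3/cos59.9° = 2.592 m; N'_5 = 31·cos59.9° − 1·2.592 = 13.0; c'Δl = 1.04; W sinα = 26.8
Σc'Δl = 6.2 kN/m; ΣN' = 407.7 kN/m; ΣW sinα = 261.9 kN/m
Resisting = 6.2 + 407.7·tan30.3° = 6.2 + 238.2 = 244.4 kN/m
FS = 244.4 / 261.9 = 0.933

FS = 0.93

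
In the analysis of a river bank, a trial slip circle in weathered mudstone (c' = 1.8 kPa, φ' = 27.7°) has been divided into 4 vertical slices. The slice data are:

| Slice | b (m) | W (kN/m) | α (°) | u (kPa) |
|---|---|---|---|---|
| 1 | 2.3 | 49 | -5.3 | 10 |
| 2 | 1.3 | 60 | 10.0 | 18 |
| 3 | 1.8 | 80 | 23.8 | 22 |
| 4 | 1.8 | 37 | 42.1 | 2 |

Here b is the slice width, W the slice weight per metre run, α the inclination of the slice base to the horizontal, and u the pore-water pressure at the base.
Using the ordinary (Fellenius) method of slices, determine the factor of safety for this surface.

FS = 1.18

Ordinary method of slices: FS = Σ[c'·Δl_i + (W_i cosα_i − u_i·Δl_i)·tanφ'] / Σ W_i sinα_i, with Δl_i = b_i / cosα_i.
Slice 1: Δl = 2.3/cos(-5.3°) = 2.310 m; N'_1 = 49·cos(-5.3°) − 10·2.310 = 25.7; c'Δl = 4.16; W sinα = -4.5
Slice 2: Δl = 1.3/cos10.0° = 1.320 m; N'_2 = 60·cos10.0° − 18·1.320 = 35.3; c'Δl = 2.38; W sinα = 10.4
Slice 3: Δl = 1.8/cos23.8° = 1.967 m; N'_3 = 80·cos23.8° − 22·1.967 = 29.9; c'Δl = 3.54; W sinα = 32.3
Slice 4: Δl = 1.8/cos42.1° = 2.426 m; N'_4 = 37·cos42.1° − 2·2.426 = 22.6; c'Δl = 4.37; W sinα = 24.8
Σc'Δl = 14.4 kN/m; ΣN' = 113.5 kN/m; ΣW sinα = 63.0 kN/m
Resisting = 14.4 + 113.5·tan27.7° = 14.4 + 59.6 = 74.0 kN/m
FS = 74.0 / 63.0 = 1.176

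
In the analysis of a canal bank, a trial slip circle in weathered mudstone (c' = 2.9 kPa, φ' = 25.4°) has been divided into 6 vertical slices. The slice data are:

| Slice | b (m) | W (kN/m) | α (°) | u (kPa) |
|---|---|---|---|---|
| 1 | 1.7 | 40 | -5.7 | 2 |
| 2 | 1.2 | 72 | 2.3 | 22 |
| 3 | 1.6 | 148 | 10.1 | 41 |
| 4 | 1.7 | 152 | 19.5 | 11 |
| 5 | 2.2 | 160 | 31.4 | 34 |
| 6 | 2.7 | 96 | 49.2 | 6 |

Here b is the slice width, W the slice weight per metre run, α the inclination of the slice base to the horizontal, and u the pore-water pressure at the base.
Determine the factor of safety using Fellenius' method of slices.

Ordinary method of slices: FS = Σ[c'·Δl_i + (W_i cosα_i − u_i·Δl_i)·tanφ'] / Σ W_i sinα_i, with Δl_i = b_i / cosα_i.
Slice 1: Δl = 1.7/cos(-5.7°) = 1.708 m; N'_1 = 40·cos(-5.7°) − 2·1.708 = 36.4; c'Δl = 4.95; W sinα = -4.0
Slice 2: Δl = 1.2/cos2.3° = 1.201 m; N'_2 = 72·cos2.3° − 22·1.201 = 45.5; c'Δl = 3.48; W sinα = 2.9
Slice 3: Δl = 1.6/cos10.1° = 1.625 m; N'_3 = 148·cos10.1° − 41·1.625 = 79.1; c'Δl = 4.71; W sinα = 26.0
Slice 4: Δl = 1.7/cos19.5° = 1.803 m; N'_4 = 152·cos19.5° − 11·1.803 = 123.4; c'Δl = 5.23; W sinα = 50.7
Slice 5: Δl = 2.2/cos31.4° = 2.577 m; N'_5 = 160·cos31.4° − 34·2.577 = 48.9; c'Δl = 7.47; W sinα = 83.4
Slice 6: Δl = 2.7/cos49.2° = 4.132 m; N'_6 = 96·cos49.2° − 6·4.132 = 37.9; c'Δl = 11.98; W sinα = 72.7
Σc'Δl = 37.8 kN/m; ΣN' = 371.3 kN/m; ΣW sinα = 231.6 kN/m
Resisting = 37.8 + 371.3·tan25.4° = 37.8 + 176.3 = 214.1 kN/m
FS = 214.1 / 231.6 = 0.924

FS = 0.92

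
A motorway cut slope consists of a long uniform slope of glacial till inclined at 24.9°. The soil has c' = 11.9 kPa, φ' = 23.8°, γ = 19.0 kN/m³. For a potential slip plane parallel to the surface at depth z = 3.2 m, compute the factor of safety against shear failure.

FS = 1.46

For an infinite slope with a slip plane parallel to the surface (no pore pressure): FS = [c' + γz cos²β tanφ'] / [γz sinβ cosβ].
γz = 19.0·3.2 = 60.80 kN/m²
Numerator = 11.9 + 60.80·cos²24.9°·tan23.8° = 11.9 + 60.80·0.8227·0.4411 = 33.962 kPa
Denominator = 60.80·sin24.9°·cos24.9° = 60.80·0.4210·0.9070 = 23.219 kPa
FS = 33.962 / 23.219 = 1.463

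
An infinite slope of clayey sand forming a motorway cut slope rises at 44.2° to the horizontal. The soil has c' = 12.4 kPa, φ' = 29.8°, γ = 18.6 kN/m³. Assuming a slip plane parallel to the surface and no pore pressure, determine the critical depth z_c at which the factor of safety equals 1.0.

z_c = 3.24 m

Setting FS = 1.00 in FS = [c' + γz cos²β tanφ'] / [γz sinβ cosβ] and solving for z:
z = c' / [γ cosβ (FS·sinβ − cosβ·tanφ')]
  = 12.4 / [18.6·cos44.2°·(1.00·sin44.2° − cos44.2°·tan29.8°)]
  = 12.4 / [18.6·0.7169·(1.00·0.6972 − 0.7169·0.5727)]
  = 12.4 / 3.8215 = 3.245 m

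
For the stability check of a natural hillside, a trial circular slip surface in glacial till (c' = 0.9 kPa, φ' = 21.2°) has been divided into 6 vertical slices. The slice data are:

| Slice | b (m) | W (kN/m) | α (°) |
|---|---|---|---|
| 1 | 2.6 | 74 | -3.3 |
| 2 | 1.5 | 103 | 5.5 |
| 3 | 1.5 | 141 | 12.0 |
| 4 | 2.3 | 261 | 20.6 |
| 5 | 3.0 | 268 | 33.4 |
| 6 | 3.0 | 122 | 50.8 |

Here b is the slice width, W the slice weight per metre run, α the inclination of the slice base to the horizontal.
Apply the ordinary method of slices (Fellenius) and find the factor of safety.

Ordinary method of slices: FS = Σ[c'·Δl_i + (W_i cosα_i)·tanφ'] / Σ W_i sinα_i, with Δl_i = b_i / cosα_i.
Slice 1: Δl = 2.6/cos(-3.3°) = 2.604 m; N'_1 = 74·cos(-3.3°) = 73.9; c'Δl = 2.34; W sinα = -4.3
Slice 2: Δl = 1.5/cos5.5° = 1.507 m; N'_2 = 103·cos5.5° = 102.5; c'Δl = 1.36; W sinα = 9.9
Slice 3: Δl = 1.5/cos12.0° = 1.534 m; N'_3 = 141·cos12.0° = 137.9; c'Δl = 1.38; W sinα = 29.3
Slice 4: Δl = 2.3/cos20.6° = 2.457 m; N'_4 = 261·cos20.6° = 244.3; c'Δl = 2.21; W sinα = 91.8
Slice 5: Δl = 3.0/cos33.4° = 3.593 m; N'_5 = 268·cos33.4° = 223.7; c'Δl = 3.23; W sinα = 147.5
Slice 6: Δl = 3.0/cos50.8° = 4.747 m; N'_6 = 122·cos50.8° = 77.1; c'Δl = 4.27; W sinα = 94.5
Σc'Δl = 14.8 kN/m; ΣN' = 859.5 kN/m; ΣW sinα = 368.8 kN/m
Resisting = 14.8 + 859.5·tan21.2° = 14.8 + 333.4 = 348.2 kN/m
FS = 348.2 / 368.8 = 0.944

FS = 0.94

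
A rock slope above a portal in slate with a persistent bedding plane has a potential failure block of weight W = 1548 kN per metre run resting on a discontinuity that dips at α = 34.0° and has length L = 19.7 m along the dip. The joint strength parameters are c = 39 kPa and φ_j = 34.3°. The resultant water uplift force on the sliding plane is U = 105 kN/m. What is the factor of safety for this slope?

Resolving the block weight along and normal to the plane and applying the Mohr–Coulomb strength on the joint:
N' = W cosα − U = 1548·cos34.0° − 105 = 1178.4 kN/m
Driving force T = W sinα = 1548·sin34.0° = 865.6 kN/m
Resisting force R = c·L + N'·tanφ_j = 39·19.7 + 1178.4·tan34.3° = 768.3 + 803.8 = 1572.1 kN/m
FS = R / T = 1572.1 / 865.6 = 1.816

FS = 1.82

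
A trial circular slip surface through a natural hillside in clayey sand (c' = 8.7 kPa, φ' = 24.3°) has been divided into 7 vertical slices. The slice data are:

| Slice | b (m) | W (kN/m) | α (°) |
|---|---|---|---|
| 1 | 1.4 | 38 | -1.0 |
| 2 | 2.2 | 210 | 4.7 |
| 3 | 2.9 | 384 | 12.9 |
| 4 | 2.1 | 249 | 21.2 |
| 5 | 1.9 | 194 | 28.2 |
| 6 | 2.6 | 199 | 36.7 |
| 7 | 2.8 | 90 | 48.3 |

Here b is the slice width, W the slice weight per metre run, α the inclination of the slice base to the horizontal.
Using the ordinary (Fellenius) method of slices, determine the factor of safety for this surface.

FS = 1.54

Ordinary method of slices: FS = Σ[c'·Δl_i + (W_i cosα_i)·tanφ'] / Σ W_i sinα_i, with Δl_i = b_i / cosα_i.
Slice 1: Δl = 1.4/cos(-1.0°) = 1.400 m; N'_1 = 38·cos(-1.0°) = 38.0; c'Δl = 12.18; W sinα = -0.7
Slice 2: Δl = 2.2/cos4.7° = 2.207 m; N'_2 = 210·cos4.7° = 209.3; c'Δl = 19.20; W sinα = 17.2
Slice 3: Δl = 2.9/cos12.9° = 2.975 m; N'_3 = 384·cos12.9° = 374.3; c'Δl = 25.88; W sinα = 85.7
Slice 4: Δl = 2.1/cos21.2° = 2.252 m; N'_4 = 249·cos21.2° = 232.1; c'Δl = 19.60; W sinα = 90.0
Slice 5: Δl = 1.9/cos28.2° = 2.156 m; N'_5 = 194·cos28.2° = 171.0; c'Δl = 18.76; W sinα = 91.7
Slice 6: Δl = 2.6/cos36.7° = 3.243 m; N'_6 = 199·cos36.7° = 159.6; c'Δl = 28.21; W sinα = 118.9
Slice 7: Δl = 2.8/cos48.3° = 4.209 m; N'_7 = 90·cos48.3° = 59.9; c'Δl = 36.62; W sinα = 67.2
Σc'Δl = 160.5 kN/m; ΣN' = 1244.1 kN/m; ΣW sinα = 470.1 kN/m
Resisting = 160.5 + 1244.1·tan24.3° = 160.5 + 561.8 = 722.2 kN/m
FS = 722.2 / 470.1 = 1.536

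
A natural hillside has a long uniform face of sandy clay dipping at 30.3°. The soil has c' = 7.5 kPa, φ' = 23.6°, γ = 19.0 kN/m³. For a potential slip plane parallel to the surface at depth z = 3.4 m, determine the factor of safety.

For an infinite slope with a slip plane parallel to the surface (no pore pressure): FS = [c' + γz cos²β tanφ'] / [γz sinβ cosβ].
γz = 19.0·3.4 = 64.60 kN/m²
Numerator = 7.5 + 64.60·cos²30.3°·tan23.6° = 7.5 + 64.60·0.7455·0.4369 = 28.539 kPa
Denominator = 64.60·sin30.3°·cos30.3° = 64.60·0.5045·0.8634 = 28.140 kPa
FS = 28.539 / 28.140 = 1.014

FS = 1.01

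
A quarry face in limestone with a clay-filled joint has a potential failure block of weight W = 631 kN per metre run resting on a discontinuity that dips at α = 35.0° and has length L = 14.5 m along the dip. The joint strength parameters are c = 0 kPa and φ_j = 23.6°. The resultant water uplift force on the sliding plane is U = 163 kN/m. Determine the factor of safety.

FS = 0.43

Resolving the block weight along and normal to the plane and applying the Mohr–Coulomb strength on the joint:
N' = W cosα − U = 631·cos35.0° − 163 = 353.9 kN/m
Driving force T = W sinα = 631·sin35.0° = 361.9 kN/m
Resisting force R = c·L + N'·tanφ_j = 0·14.5 + 353.9·tan23.6° = 0.0 + 154.6 = 154.6 kN/m
FS = R / T = 154.6 / 361.9 = 0.427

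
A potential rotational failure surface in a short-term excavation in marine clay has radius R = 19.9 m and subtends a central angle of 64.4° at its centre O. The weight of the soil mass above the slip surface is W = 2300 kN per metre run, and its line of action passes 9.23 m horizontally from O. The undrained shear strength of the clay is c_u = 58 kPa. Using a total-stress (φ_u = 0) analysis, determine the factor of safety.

Taking moments about the centre O, the resisting moment is provided by the undrained shear strength acting along the arc:
Arc length L_a = R·θ = 19.9·(64.4°·π/180) = 19.9·1.1240 = 22.37 m
M_R = c_u·L_a·R = 58·22.37·19.9 = 25816.5 kN·m/m
M_D = W·d = 2300·9.23 = 21229.0 kN·m/m
FS = M_R / M_D = 25816.5 / 21229.0 = 1.216

FS = 1.22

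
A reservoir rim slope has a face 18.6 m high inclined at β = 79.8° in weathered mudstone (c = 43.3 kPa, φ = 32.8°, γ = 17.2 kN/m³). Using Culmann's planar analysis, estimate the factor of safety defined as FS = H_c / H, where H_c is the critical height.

FS = 1.41

H_c = (4c/γ) · sinβ cosφ / [1 − cos(β − φ)]
    = (4·43.3/17.2) · sin79.8°·cos32.8° / [1 − cos47.0°]
    = 10.070 · 0.8273 / 0.3180 = 26.20 m
FS = H_c / H = 26.20 / 18.6 = 1.408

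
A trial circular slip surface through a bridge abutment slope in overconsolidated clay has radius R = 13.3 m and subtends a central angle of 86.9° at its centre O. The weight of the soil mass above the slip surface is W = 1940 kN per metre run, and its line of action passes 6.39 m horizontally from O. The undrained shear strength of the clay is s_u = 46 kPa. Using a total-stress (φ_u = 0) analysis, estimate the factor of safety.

FS = 1.00

Taking moments about the centre O, the resisting moment is provided by the undrained shear strength acting along the arc:
Arc length L_a = R·θ = 13.3·(86.9°·π/180) = 13.3·1.5167 = 20.17 m
M_R = s_u·L_a·R = 46·20.17·13.3 = 12341.2 kN·m/m
M_D = W·d = 1940·6.39 = 12396.6 kN·m/m
FS = M_R / M_D = 12341.2 / 12396.6 = 0.996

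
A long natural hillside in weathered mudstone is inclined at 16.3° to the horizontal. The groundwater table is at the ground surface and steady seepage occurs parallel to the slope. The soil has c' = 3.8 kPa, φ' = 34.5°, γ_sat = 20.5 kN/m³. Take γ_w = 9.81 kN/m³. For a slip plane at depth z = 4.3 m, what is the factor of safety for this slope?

FS = 1.39

With seepage parallel to the slope and the water table at the surface, the effective normal stress on the slip plane uses the buoyant unit weight γ' = γ_sat − γ_w while the driving shear stress uses γ_sat:
FS = [c' + γ' z cos²β tanφ'] / [γ_sat z sinβ cosβ]
γ' = 20.5 − 9.81 = 10.69 kN/m³
Numerator = 3.8 + 10.69·4.3·cos²16.3°·tan34.5° = 3.8 + 10.69·4.3·0.9212·0.6873 = 32.904 kPa
Denominator = 20.5·4.3·sin16.3°·cos16.3° = 20.5·4.3·0.2807·0.9598 = 23.746 kPa
FS = 32.904 / 23.746 = 1.386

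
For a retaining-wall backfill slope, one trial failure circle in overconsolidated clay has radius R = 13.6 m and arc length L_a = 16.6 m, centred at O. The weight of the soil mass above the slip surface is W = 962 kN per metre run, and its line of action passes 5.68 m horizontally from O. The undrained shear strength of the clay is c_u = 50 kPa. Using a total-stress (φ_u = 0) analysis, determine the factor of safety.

FS = 2.07

Taking moments about the centre O, the resisting moment is provided by the undrained shear strength acting along the arc:
M_R = c_u·L_a·R = 50·16.60·13.6 = 11288.0 kN·m/m
M_D = W·d = 962·5.68 = 5464.2 kN·m/m
FS = M_R / M_D = 11288.0 / 5464.2 = 2.066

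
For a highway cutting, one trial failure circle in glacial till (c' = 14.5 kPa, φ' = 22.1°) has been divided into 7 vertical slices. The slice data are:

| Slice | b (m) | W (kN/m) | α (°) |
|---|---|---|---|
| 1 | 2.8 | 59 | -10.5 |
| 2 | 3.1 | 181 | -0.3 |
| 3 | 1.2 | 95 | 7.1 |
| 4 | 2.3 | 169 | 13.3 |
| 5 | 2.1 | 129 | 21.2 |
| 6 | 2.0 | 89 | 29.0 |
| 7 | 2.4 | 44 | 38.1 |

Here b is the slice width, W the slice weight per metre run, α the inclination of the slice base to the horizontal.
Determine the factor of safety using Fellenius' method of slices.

FS = 3.49

Ordinary method of slices: FS = Σ[c'·Δl_i + (W_i cosα_i)·tanφ'] / Σ W_i sinα_i, with Δl_i = b_i / cosα_i.
Slice 1: Δl = 2.8/cos(-10.5°) = 2.848 m; N'_1 = 59·cos(-10.5°) = 58.0; c'Δl = 41.29; W sinα = -10.8
Slice 2: Δl = 3.1/cos(-0.3°) = 3.100 m; N'_2 = 181·cos(-0.3°) = 181.0; c'Δl = 44.95; W sinα = -0.9
Slice 3: Δl = 1.2/cos7.1° = 1.209 m; N'_3 = 95·cos7.1° = 94.3; c'Δl = 17.53; W sinα = 11.7
Slice 4: Δl = 2.3/cos13.3° = 2.363 m; N'_4 = 169·cos13.3° = 164.5; c'Δl = 34.27; W sinα = 38.9
Slice 5: Δl = 2.1/cos21.2° = 2.252 m; N'_5 = 129·cos21.2° = 120.3; c'Δl = 32.66; W sinα = 46.6
Slice 6: Δl = 2.0/cos29.0° = 2.287 m; N'_6 = 89·cos29.0° = 77.8; c'Δl = 33.16; W sinα = 43.1
Slice 7: Δl = 2.4/cos38.1° = 3.050 m; N'_7 = 44·cos38.1° = 34.6; c'Δl = 44.22; W sinα = 27.1
Σc'Δl = 248.1 kN/m; ΣN' = 730.5 kN/m; ΣW sinα = 155.9 kN/m
Resisting = 248.1 + 730.5·tan22.1° = 248.1 + 296.6 = 544.7 kN/m
FS = 544.7 / 155.9 = 3.495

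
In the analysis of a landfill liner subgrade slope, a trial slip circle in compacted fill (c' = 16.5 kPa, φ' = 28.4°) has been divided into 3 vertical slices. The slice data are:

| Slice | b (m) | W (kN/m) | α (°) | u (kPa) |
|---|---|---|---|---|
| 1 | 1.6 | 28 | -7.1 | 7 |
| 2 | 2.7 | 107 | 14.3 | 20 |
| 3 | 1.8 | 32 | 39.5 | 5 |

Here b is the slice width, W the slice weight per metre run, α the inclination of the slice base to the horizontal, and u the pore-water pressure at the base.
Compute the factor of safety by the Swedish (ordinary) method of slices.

Ordinary method of slices: FS = Σ[c'·Δl_i + (W_i cosα_i − u_i·Δl_i)·tanφ'] / Σ W_i sinα_i, with Δl_i = b_i / cosα_i.
Slice 1: Δl = 1.6/cos(-7.1°) = 1.612 m; N'_1 = 28·cos(-7.1°) − 7·1.612 = 16.5; c'Δl = 26.60; W sinα = -3.5
Slice 2: Δl = 2.7/cos14.3° = 2.786 m; N'_2 = 107·cos14.3° − 20·2.786 = 48.0; c'Δl = 45.97; W sinα = 26.4
Slice 3: Δl = 1.8/cos39.5° = 2.333 m; N'_3 = 32·cos39.5° − 5·2.333 = 13.0; c'Δl = 38.49; W sinα = 20.4
Σc'Δl = 111.1 kN/m; ΣN' = 77.5 kN/m; ΣW sinα = 43.3 kN/m
Resisting = 111.1 + 77.5·tan28.4° = 111.1 + 41.9 = 153.0 kN/m
FS = 153.0 / 43.3 = 3.531

FS = 3.53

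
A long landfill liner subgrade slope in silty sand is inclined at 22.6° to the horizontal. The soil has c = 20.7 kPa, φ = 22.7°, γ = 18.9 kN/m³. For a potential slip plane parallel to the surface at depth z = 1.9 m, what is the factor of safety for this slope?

FS = 2.63

For an infinite slope with a slip plane parallel to the surface (no pore pressure): FS = [c + γz cos²β tanφ] / [γz sinβ cosβ].
γz = 18.9·1.9 = 35.91 kN/m²
Numerator = 20.7 + 35.91·cos²22.6°·tan22.7° = 20.7 + 35.91·0.8523·0.4183 = 33.503 kPa
Denominator = 35.91·sin22.6°·cos22.6° = 35.91·0.3843·0.9232 = 12.740 kPa
FS = 33.503 / 12.740 = 2.630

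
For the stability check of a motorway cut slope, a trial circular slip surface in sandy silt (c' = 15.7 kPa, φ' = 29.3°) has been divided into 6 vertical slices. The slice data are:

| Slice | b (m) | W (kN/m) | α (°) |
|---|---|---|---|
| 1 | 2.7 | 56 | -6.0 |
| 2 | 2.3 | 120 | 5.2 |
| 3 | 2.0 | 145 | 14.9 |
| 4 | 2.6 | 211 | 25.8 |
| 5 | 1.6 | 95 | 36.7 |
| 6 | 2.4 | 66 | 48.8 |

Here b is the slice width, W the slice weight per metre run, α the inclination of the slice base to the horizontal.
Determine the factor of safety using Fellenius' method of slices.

Ordinary method of slices: FS = Σ[c'·Δl_i + (W_i cosα_i)·tanφ'] / Σ W_i sinα_i, with Δl_i = b_i / cosα_i.
Slice 1: Δl = 2.7/cos(-6.0°) = 2.715 m; N'_1 = 56·cos(-6.0°) = 55.7; c'Δl = 42.62; W sinα = -5.9
Slice 2: Δl = 2.3/cos5.2° = 2.310 m; N'_2 = 120·cos5.2° = 119.5; c'Δl = 36.26; W sinα = 10.9
Slice 3: Δl = 2.0/cos14.9° = 2.070 m; N'_3 = 145·cos14.9° = 140.1; c'Δl = 32.49; W sinα = 37.3
Slice 4: Δl = 2.6/cos25.8° = 2.888 m; N'_4 = 211·cos25.8° = 190.0; c'Δl = 45.34; W sinα = 91.8
Slice 5: Δl = 1.6/cos36.7° = 1.996 m; N'_5 = 95·cos36.7° = 76.2; c'Δl = 31.33; W sinα = 56.8
Slice 6: Δl = 2.4/cos48.8° = 3.644 m; N'_6 = 66·cos48.8° = 43.5; c'Δl = 57.20; W sinα = 49.7
Σc'Δl = 245.2 kN/m; ΣN' = 624.9 kN/m; ΣW sinα = 240.6 kN/m
Resisting = 245.2 + 624.9·tan29.3° = 245.2 + 350.7 = 595.9 kN/m
FS = 595.9 / 240.6 = 2.477

FS = 2.48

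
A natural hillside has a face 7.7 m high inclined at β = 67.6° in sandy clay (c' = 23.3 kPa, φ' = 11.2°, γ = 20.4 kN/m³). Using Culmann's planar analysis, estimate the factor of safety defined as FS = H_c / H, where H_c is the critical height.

H_c = (4c'/γ) · sinβ cosφ' / [1 − cos(β − φ')]
    = (4·23.3/20.4) · sin67.6°·cos11.2° / [1 − cos56.4°]
    = 4.569 · 0.9069 / 0.4466 = 9.28 m
FS = H_c / H = 9.28 / 7.7 = 1.205

FS = 1.20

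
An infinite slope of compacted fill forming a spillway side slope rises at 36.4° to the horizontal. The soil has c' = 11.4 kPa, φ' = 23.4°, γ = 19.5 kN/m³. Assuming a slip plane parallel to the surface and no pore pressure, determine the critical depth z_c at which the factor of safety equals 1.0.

z_c = 2.96 m

Setting FS = 1.00 in FS = [c' + γz cos²β tanφ'] / [γz sinβ cosβ] and solving for z:
z = c' / [γ cosβ (FS·sinβ − cosβ·tanφ')]
  = 11.4 / [19.5·cos36.4°·(1.00·sin36.4° − cos36.4°·tan23.4°)]
  = 11.4 / [19.5·0.8049·(1.00·0.5934 − 0.8049·0.4327)]
  = 11.4 / 3.8471 = 2.963 m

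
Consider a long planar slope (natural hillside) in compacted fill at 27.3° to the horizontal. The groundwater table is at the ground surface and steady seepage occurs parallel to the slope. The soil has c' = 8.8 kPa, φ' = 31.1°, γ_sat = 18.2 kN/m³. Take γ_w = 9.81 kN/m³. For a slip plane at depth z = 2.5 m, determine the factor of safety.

With seepage parallel to the slope and the water table at the surface, the effective normal stress on the slip plane uses the buoyant unit weight γ' = γ_sat − γ_w while the driving shear stress uses γ_sat:
FS = [c' + γ' z cos²β tanφ'] / [γ_sat z sinβ cosβ]
γ' = 18.2 − 9.81 = 8.39 kN/m³
Numerator = 8.8 + 8.39·2.5·cos²27.3°·tan31.1° = 8.8 + 8.39·2.5·0.7896·0.6032 = 18.791 kPa
Denominator = 18.2·2.5·sin27.3°·cos27.3° = 18.2·2.5·0.4586·0.8886 = 18.544 kPa
FS = 18.791 / 18.544 = 1.013

FS = 1.01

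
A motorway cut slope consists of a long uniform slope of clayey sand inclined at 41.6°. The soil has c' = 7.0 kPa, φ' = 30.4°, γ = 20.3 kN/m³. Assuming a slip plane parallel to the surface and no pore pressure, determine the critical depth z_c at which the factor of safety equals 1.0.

z_c = 2.05 m

Setting FS = 1.00 in FS = [c' + γz cos²β tanφ'] / [γz sinβ cosβ] and solving for z:
z = c' / [γ cosβ (FS·sinβ − cosβ·tanφ')]
  = 7.0 / [20.3·cos41.6°·(1.00·sin41.6° − cos41.6°·tan30.4°)]
  = 7.0 / [20.3·0.7478·(1.00·0.6639 − 0.7478·0.5867)]
  = 7.0 / 3.4185 = 2.048 m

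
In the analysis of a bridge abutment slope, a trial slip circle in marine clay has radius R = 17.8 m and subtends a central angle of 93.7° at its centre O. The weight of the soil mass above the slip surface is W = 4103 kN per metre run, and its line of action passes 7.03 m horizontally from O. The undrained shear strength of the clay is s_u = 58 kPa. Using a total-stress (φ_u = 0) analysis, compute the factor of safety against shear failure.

FS = 1.04

Taking moments about the centre O, the resisting moment is provided by the undrained shear strength acting along the arc:
Arc length L_a = R·θ = 17.8·(93.7°·π/180) = 17.8·1.6354 = 29.11 m
M_R = s_u·L_a·R = 58·29.11·17.8 = 30052.8 kN·m/m
M_D = W·d = 4103·7.03 = 28844.1 kN·m/m
FS = M_R / M_D = 30052.8 / 28844.1 = 1.042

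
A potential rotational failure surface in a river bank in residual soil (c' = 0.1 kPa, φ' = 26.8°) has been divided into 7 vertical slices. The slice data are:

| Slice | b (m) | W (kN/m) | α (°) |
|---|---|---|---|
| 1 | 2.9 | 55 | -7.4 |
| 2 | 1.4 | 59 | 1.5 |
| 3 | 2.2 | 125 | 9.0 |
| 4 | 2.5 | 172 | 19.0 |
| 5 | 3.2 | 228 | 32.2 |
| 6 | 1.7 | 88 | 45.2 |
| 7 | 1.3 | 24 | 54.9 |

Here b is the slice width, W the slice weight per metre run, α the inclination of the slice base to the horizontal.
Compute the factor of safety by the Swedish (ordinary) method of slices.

FS = 1.24

Ordinary method of slices: FS = Σ[c'·Δl_i + (W_i cosα_i)·tanφ'] / Σ W_i sinα_i, with Δl_i = b_i / cosα_i.
Slice 1: Δl = 2.9/cos(-7.4°) = 2.924 m; N'_1 = 55·cos(-7.4°) = 54.5; c'Δl = 0.29; W sinα = -7.1
Slice 2: Δl = 1.4/cos1.5° = 1.400 m; N'_2 = 59·cos1.5° = 59.0; c'Δl = 0.14; W sinα = 1.5
Slice 3: Δl = 2.2/cos9.0° = 2.227 m; N'_3 = 125·cos9.0° = 123.5; c'Δl = 0.22; W sinα = 19.6
Slice 4: Δl = 2.5/cos19.0° = 2.644 m; N'_4 = 172·cos19.0° = 162.6; c'Δl = 0.26; W sinα = 56.0
Slice 5: Δl = 3.2/cos32.2° = 3.782 m; N'_5 = 228·cos32.2° = 192.9; c'Δl = 0.38; W sinα = 121.5
Slice 6: Δl = 1.7/cos45.2° = 2.413 m; N'_6 = 88·cos45.2° = 62.0; c'Δl = 0.24; W sinα = 62.4
Slice 7: Δl = 1.3/cos54.9° = 2.261 m; N'_7 = 24·cos54.9° = 13.8; c'Δl = 0.23; W sinα = 19.6
Σc'Δl = 1.8 kN/m; ΣN' = 668.4 kN/m; ΣW sinα = 273.6 kN/m
Resisting = 1.8 + 668.4·tan26.8° = 1.8 + 337.6 = 339.4 kN/m
FS = 339.4 / 273.6 = 1.240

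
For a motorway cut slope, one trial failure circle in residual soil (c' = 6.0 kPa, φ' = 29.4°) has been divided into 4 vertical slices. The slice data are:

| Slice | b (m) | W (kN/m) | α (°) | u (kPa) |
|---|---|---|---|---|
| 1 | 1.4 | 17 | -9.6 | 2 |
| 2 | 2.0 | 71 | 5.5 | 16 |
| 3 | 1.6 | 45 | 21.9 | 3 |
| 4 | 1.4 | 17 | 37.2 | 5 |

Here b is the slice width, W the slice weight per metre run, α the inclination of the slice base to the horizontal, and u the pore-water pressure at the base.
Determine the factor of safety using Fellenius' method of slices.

FS = 3.04

Ordinary method of slices: FS = Σ[c'·Δl_i + (W_i cosα_i − u_i·Δl_i)·tanφ'] / Σ W_i sinα_i, with Δl_i = b_i / cosα_i.
Slice 1: Δl = 1.4/cos(-9.6°) = 1.420 m; N'_1 = 17·cos(-9.6°) − 2·1.420 = 13.9; c'Δl = 8.52; W sinα = -2.8
Slice 2: Δl = 2.0/cos5.5° = 2.009 m; N'_2 = 71·cos5.5° − 16·2.009 = 38.5; c'Δl = 12.06; W sinα = 6.8
Slice 3: Δl = 1.6/cos21.9° = 1.724 m; N'_3 = 45·cos21.9° − 3·1.724 = 36.6; c'Δl = 10.35; W sinα = 16.8
Slice 4: Δl = 1.4/cos37.2° = 1.758 m; N'_4 = 17·cos37.2° − 5·1.758 = 4.8; c'Δl = 10.55; W sinα = 10.3
Σc'Δl = 41.5 kN/m; ΣN' = 93.8 kN/m; ΣW sinα = 31.0 kN/m
Resisting = 41.5 + 93.8·tan29.4° = 41.5 + 52.8 = 94.3 kN/m
FS = 94.3 / 31.0 = 3.039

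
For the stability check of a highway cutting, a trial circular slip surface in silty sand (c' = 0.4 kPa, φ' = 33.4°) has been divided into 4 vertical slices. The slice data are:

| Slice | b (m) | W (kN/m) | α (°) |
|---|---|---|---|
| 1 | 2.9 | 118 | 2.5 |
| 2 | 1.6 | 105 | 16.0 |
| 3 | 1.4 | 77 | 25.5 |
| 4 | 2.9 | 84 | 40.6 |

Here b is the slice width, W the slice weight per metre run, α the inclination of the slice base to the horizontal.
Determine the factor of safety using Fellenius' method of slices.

FS = 1.94

Ordinary method of slices: FS = Σ[c'·Δl_i + (W_i cosα_i)·tanφ'] / Σ W_i sinα_i, with Δl_i = b_i / cosα_i.
Slice 1: Δl = 2.9/cos2.5° = 2.903 m; N'_1 = 118·cos2.5° = 117.9; c'Δl = 1.16; W sinα = 5.1
Slice 2: Δl = 1.6/cos16.0° = 1.664 m; N'_2 = 105·cos16.0° = 100.9; c'Δl = 0.67; W sinα = 28.9
Slice 3: Δl = 1.4/cos25.5° = 1.551 m; N'_3 = 77·cos25.5° = 69.5; c'Δl = 0.62; W sinα = 33.1
Slice 4: Δl = 2.9/cos40.6° = 3.819 m; N'_4 = 84·cos40.6° = 63.8; c'Δl = 1.53; W sinα = 54.7
Σc'Δl = 4.0 kN/m; ΣN' = 352.1 kN/m; ΣW sinα = 121.9 kN/m
Resisting = 4.0 + 352.1·tan33.4° = 4.0 + 232.2 = 236.1 kN/m
FS = 236.1 / 121.9 = 1.937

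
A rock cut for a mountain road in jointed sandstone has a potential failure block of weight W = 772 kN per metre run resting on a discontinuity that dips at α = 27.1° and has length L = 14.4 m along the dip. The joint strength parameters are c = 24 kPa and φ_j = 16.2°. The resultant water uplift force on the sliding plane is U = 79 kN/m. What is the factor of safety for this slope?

FS = 1.49

Resolving the block weight along and normal to the plane and applying the Mohr–Coulomb strength on the joint:
N' = W cosα − U = 772·cos27.1° − 79 = 608.2 kN/m
Driving force T = W sinα = 772·sin27.1° = 351.7 kN/m
Resisting force R = c·L + N'·tanφ_j = 24·14.4 + 608.2·tan16.2° = 345.6 + 176.7 = 522.3 kN/m
FS = R / T = 522.3 / 351.7 = 1.485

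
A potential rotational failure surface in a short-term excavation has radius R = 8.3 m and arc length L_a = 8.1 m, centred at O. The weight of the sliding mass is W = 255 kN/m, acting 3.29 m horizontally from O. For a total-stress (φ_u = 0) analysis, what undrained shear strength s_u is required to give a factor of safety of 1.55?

s_u = 19.3 kPa

FS = s_u·L_a·R / (W·d), so s_u = FS·W·d / (L_a·R).
s_u = 1.55·255·3.29 / (8.10·8.3) = 1300.4 / 67.23 = 19.34 kPa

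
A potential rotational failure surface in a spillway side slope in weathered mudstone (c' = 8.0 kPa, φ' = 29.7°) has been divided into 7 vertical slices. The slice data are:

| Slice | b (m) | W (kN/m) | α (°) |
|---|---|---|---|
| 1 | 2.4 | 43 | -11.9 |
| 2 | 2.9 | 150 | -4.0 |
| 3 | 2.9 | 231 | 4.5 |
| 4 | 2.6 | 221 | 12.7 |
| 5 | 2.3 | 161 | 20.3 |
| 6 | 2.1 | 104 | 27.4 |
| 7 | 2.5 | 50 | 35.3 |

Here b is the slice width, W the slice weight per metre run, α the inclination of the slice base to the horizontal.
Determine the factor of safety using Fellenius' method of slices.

FS = 3.76

Ordinary method of slices: FS = Σ[c'·Δl_i + (W_i cosα_i)·tanφ'] / Σ W_i sinα_i, with Δl_i = b_i / cosα_i.
Slice 1: Δl = 2.4/cos(-11.9°) = 2.453 m; N'_1 = 43·cos(-11.9°) = 42.1; c'Δl = 19.62; W sinα = -8.9
Slice 2: Δl = 2.9/cos(-4.0°) = 2.907 m; N'_2 = 150·cos(-4.0°) = 149.6; c'Δl = 23.26; W sinα = -10.5
Slice 3: Δl = 2.9/cos4.5° = 2.909 m; N'_3 = 231·cos4.5° = 230.3; c'Δl = 23.27; W sinα = 18.1
Slice 4: Δl = 2.6/cos12.7° = 2.665 m; N'_4 = 221·cos12.7° = 215.6; c'Δl = 21.32; W sinα = 48.6
Slice 5: Δl = 2.3/cos20.3° = 2.452 m; N'_5 = 161·cos20.3° = 151.0; c'Δl = 19.62; W sinα = 55.9
Slice 6: Δl = 2.1/cos27.4° = 2.365 m; N'_6 = 104·cos27.4° = 92.3; c'Δl = 18.92; W sinα = 47.9
Slice 7: Δl = 2.5/cos35.3° = 3.063 m; N'_7 = 50·cos35.3° = 40.8; c'Δl = 24.51; W sinα = 28.9
Σc'Δl = 150.5 kN/m; ΣN' = 921.7 kN/m; ΣW sinα = 180.0 kN/m
Resisting = 150.5 + 921.7·tan29.7° = 150.5 + 525.7 = 676.3 kN/m
FS = 676.3 / 180.0 = 3.757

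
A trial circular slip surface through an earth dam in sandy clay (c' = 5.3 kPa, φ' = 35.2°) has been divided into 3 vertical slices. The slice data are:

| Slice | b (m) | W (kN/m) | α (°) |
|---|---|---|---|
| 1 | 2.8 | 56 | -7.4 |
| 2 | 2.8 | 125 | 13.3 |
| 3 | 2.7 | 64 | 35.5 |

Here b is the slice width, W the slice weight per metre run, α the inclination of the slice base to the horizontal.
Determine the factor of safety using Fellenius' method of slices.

Ordinary method of slices: FS = Σ[c'·Δl_i + (W_i cosα_i)·tanφ'] / Σ W_i sinα_i, with Δl_i = b_i / cosα_i.
Slice 1: Δl = 2.8/cos(-7.4°) = 2.824 m; N'_1 = 56·cos(-7.4°) = 55.5; c'Δl = 14.96; W sinα = -7.2
Slice 2: Δl = 2.8/cos13.3° = 2.877 m; N'_2 = 125·cos13.3° = 121.6; c'Δl = 15.25; W sinα = 28.8
Slice 3: Δl = 2.7/cos35.5° = 3.316 m; N'_3 = 64·cos35.5° = 52.1; c'Δl = 17.58; W sinα = 37.2
Σc'Δl = 47.8 kN/m; ΣN' = 229.3 kN/m; ΣW sinα = 58.7 kN/m
Resisting = 47.8 + 229.3·tan35.2° = 47.8 + 161.7 = 209.5 kN/m
FS = 209.5 / 58.7 = 3.569

FS = 3.57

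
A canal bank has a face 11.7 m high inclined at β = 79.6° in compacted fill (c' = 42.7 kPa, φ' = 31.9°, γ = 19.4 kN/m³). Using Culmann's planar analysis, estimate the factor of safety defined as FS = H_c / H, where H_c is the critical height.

FS = 1.92

H_c = (4c'/γ) · sinβ cosφ' / [1 − cos(β − φ')]
    = (4·42.7/19.4) · sin79.6°·cos31.9° / [1 − cos47.7°]
    = 8.804 · 0.8350 / 0.3270 = 22.48 m
FS = H_c / H = 22.48 / 11.7 = 1.922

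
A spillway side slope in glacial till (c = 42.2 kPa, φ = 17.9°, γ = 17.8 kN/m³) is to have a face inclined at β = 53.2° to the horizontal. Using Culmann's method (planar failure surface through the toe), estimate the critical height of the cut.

Culmann's analysis gives the critical failure plane at α_cr = (β + φ)/2 = (53.2 + 17.9)/2 = 35.5°, and the critical height
H_c = (4c/γ) · sinβ cosφ / [1 − cos(β − φ)]
    = (4·42.2/17.8) · sin53.2°·cos17.9° / [1 − cos(35.3°)]
    = 9.483 · 0.8007·0.9516 / [1 − 0.8161]
    = 9.483 · 0.7620 / 0.1839
    = 39.30 m

H_c = 39.30 m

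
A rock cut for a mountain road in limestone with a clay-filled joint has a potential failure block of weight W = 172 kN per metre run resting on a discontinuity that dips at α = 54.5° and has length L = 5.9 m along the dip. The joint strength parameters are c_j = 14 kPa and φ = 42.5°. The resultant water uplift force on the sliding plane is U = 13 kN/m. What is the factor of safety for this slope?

FS = 1.16

Resolving the block weight along and normal to the plane and applying the Mohr–Coulomb strength on the joint:
N' = W cosα − U = 172·cos54.5° − 13 = 86.9 kN/m
Driving force T = W sinα = 172·sin54.5° = 140.0 kN/m
Resisting force R = c_j·L + N'·tanφ = 14·5.9 + 86.9·tan42.5° = 82.6 + 79.6 = 162.2 kN/m
FS = R / T = 162.2 / 140.0 = 1.158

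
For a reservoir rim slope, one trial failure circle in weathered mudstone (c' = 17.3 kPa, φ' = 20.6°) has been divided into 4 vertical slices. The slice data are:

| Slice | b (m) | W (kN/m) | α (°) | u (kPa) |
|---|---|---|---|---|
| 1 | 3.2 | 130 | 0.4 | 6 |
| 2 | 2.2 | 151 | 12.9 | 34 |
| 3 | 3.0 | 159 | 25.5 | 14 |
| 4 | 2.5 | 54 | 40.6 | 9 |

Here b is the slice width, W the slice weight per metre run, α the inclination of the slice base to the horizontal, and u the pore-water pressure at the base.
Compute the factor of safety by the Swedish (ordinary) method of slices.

FS = 2.30

Ordinary method of slices: FS = Σ[c'·Δl_i + (W_i cosα_i − u_i·Δl_i)·tanφ'] / Σ W_i sinα_i, with Δl_i = b_i / cosα_i.
Slice 1: Δl = 3.2/cos0.4° = 3.200 m; N'_1 = 130·cos0.4° − 6·3.200 = 110.8; c'Δl = 55.36; W sinα = 0.9
Slice 2: Δl = 2.2/cos12.9° = 2.257 m; N'_2 = 151·cos12.9° − 34·2.257 = 70.5; c'Δl = 39.05; W sinα = 33.7
Slice 3: Δl = 3.0/cos25.5° = 3.324 m; N'_3 = 159·cos25.5° − 14·3.324 = 97.0; c'Δl = 57.50; W sinα = 68.5
Slice 4: Δl = 2.5/cos40.6° = 3.293 m; N'_4 = 54·cos40.6° − 9·3.293 = 11.4; c'Δl = 56.96; W sinα = 35.1
Σc'Δl = 208.9 kN/m; ΣN' = 289.6 kN/m; ΣW sinα = 138.2 kN/m
Resisting = 208.9 + 289.6·tan20.6° = 208.9 + 108.9 = 317.7 kN/m
FS = 317.7 / 138.2 = 2.299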